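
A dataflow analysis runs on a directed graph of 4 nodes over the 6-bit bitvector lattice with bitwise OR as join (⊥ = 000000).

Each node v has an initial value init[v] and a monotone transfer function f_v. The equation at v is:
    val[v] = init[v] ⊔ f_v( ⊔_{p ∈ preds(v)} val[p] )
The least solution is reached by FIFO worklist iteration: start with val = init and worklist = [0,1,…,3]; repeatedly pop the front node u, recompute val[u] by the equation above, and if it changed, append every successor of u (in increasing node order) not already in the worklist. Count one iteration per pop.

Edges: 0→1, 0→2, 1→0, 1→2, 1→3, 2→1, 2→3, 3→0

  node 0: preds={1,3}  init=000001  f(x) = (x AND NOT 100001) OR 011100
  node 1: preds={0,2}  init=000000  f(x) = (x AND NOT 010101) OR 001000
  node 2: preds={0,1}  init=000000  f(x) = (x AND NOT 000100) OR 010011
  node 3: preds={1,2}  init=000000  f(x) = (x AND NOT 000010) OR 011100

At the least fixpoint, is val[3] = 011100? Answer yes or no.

no

Worklist (10 pops):
  #1 pop 0: in=000000 → 011101 (was 000001); enqueue []
  #2 pop 1: in=011101 → 001000 (was 000000); enqueue [0]
  #3 pop 2: in=011101 → 011011 (was 000000); enqueue [1]
  #4 pop 3: in=011011 → 011101 (was 000000); enqueue []
  #5 pop 0: in=011101 → 011101 (no change)
  #6 pop 1: in=011111 → 001010 (was 001000); enqueue [0,2,3]
  #7 pop 0: in=011111 → 011111 (was 011101); enqueue [1]
  #8 pop 2: in=011111 → 011011 (no change)
  #9 pop 3: in=011011 → 011101 (no change)
  #10 pop 1: in=011111 → 001010 (no change)

Fixpoint:
  val[0] = 011111
  val[1] = 001010
  val[2] = 011011
  val[3] = 011101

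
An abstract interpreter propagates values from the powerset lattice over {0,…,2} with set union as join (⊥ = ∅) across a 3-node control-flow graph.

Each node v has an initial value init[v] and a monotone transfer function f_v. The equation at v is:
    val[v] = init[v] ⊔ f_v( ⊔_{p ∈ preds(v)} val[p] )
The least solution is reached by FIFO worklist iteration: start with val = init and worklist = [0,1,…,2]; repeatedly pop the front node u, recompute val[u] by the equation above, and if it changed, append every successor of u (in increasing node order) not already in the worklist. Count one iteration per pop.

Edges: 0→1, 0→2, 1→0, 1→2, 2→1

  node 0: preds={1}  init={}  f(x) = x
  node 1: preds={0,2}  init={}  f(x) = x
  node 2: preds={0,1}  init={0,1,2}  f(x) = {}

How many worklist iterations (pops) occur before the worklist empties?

Iteration log — 6 steps:
  step 1. node 0  ⊔preds={}  new={}  stable
  step 2. node 1  ⊔preds={0,1,2}  new={0,1,2}  old={}  +wl: 0
  step 3. node 2  ⊔preds={0,1,2}  new={0,1,2}  stable
  step 4. node 0  ⊔preds={0,1,2}  new={0,1,2}  old={}  +wl: 1,2
  step 5. node 1  ⊔preds={0,1,2}  new={0,1,2}  stable
  step 6. node 2  ⊔preds={0,1,2}  new={0,1,2}  stable

Least fixpoint reached:
  node 0: {0,1,2}
  node 1: {0,1,2}
  node 2: {0,1,2}

6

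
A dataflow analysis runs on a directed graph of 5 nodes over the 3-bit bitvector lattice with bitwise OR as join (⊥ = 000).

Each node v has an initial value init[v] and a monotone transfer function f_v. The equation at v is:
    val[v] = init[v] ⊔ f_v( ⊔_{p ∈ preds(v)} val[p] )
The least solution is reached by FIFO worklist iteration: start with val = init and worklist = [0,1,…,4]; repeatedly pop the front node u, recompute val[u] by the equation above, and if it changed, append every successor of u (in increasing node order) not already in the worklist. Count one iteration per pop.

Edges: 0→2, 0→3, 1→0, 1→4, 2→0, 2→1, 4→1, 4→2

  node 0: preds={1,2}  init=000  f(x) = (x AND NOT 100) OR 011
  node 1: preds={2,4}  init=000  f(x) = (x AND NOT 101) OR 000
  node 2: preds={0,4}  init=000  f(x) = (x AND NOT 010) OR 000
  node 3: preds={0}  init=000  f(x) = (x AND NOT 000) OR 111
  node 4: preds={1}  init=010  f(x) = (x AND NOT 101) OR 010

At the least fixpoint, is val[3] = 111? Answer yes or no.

Iteration log — 7 steps:
  step 1. node 0  ⊔preds=000  new=011  old=000  +wl: 
  step 2. node 1  ⊔preds=010  new=010  old=000  +wl: 0
  step 3. node 2  ⊔preds=011  new=001  old=000  +wl: 1
  step 4. node 3  ⊔preds=011  new=111  old=000  +wl: 
  step 5. node 4  ⊔preds=010  new=010  stable
  step 6. node 0  ⊔preds=011  new=011  stable
  step 7. node 1  ⊔preds=011  new=010  stable

Least fixpoint reached:
  node 0: 011
  node 1: 010
  node 2: 001
  node 3: 111
  node 4: 010

yes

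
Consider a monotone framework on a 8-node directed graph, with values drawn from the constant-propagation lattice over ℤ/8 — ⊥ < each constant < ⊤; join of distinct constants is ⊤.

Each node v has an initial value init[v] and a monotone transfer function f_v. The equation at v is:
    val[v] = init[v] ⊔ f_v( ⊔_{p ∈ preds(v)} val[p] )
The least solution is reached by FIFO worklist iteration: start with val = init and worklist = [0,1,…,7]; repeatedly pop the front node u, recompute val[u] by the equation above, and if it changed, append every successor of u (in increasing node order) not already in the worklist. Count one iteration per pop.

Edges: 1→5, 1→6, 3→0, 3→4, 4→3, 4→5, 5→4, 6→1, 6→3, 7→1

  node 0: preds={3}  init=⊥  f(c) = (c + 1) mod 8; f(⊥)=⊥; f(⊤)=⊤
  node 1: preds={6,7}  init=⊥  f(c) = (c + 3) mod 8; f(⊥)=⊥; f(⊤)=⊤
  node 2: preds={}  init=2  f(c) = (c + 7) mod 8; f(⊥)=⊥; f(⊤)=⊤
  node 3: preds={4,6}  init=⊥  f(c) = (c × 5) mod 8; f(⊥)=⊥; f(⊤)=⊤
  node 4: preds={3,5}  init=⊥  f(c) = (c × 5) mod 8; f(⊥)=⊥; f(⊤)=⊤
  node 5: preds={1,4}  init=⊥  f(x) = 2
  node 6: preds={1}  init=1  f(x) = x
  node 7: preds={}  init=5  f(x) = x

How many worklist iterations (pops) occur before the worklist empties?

Iteration log — 15 steps:
  step 1. node 0  ⊔preds=⊥  new=⊥  stable
  step 2. node 1  ⊔preds=⊤  new=⊤  old=⊥  +wl: 
  step 3. node 2  ⊔preds=⊥  new=2  stable
  step 4. node 3  ⊔preds=1  new=5  old=⊥  +wl: 0
  step 5. node 4  ⊔preds=5  new=1  old=⊥  +wl: 3
  step 6. node 5  ⊔preds=⊤  new=2  old=⊥  +wl: 4
  step 7. node 6  ⊔preds=⊤  new=⊤  old=1  +wl: 1
  step 8. node 7  ⊔preds=⊥  new=5  stable
  step 9. node 0  ⊔preds=5  new=6  old=⊥  +wl: 
  step 10. node 3  ⊔preds=⊤  new=⊤  old=5  +wl: 0
  step 11. node 4  ⊔preds=⊤  new=⊤  old=1  +wl: 3,5
  step 12. node 1  ⊔preds=⊤  new=⊤  stable
  step 13. node 0  ⊔preds=⊤  new=⊤  old=6  +wl: 
  step 14. node 3  ⊔preds=⊤  new=⊤  stable
  step 15. node 5  ⊔preds=⊤  new=2  stable

Least fixpoint reached:
  node 0: ⊤
  node 1: ⊤
  node 2: 2
  node 3: ⊤
  node 4: ⊤
  node 5: 2
  node 6: ⊤
  node 7: 5

15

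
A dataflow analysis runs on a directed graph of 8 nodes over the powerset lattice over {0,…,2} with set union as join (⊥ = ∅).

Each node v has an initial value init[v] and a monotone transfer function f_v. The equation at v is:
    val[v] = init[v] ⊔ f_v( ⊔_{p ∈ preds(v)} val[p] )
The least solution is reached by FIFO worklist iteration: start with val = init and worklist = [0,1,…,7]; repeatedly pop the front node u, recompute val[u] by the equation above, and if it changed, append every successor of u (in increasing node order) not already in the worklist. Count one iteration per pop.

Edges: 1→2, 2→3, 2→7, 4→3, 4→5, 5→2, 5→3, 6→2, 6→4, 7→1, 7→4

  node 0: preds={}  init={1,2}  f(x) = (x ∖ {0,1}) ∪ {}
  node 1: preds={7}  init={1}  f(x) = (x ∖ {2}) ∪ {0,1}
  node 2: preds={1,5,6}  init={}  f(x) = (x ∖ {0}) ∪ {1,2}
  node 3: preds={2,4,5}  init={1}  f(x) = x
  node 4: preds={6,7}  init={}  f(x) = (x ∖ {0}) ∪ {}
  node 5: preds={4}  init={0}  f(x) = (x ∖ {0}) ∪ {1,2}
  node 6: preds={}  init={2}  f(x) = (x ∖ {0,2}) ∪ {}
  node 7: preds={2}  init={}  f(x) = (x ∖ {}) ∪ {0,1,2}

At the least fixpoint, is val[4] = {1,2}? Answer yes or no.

Trace (14 dequeues):
  [1] u=0 | in {} | out {1,2} | ==
  [2] u=1 | in {} | out {0,1} | prev {1} | push {}
  [3] u=2 | in {0,1,2} | out {1,2} | prev {} | push {}
  [4] u=3 | in {0,1,2} | out {0,1,2} | prev {1} | push {}
  [5] u=4 | in {2} | out {2} | prev {} | push {3}
  [6] u=5 | in {2} | out {0,1,2} | prev {0} | push {2}
  [7] u=6 | in {} | out {2} | ==
  [8] u=7 | in {1,2} | out {0,1,2} | prev {} | push {1,4}
  [9] u=3 | in {0,1,2} | out {0,1,2} | ==
  [10] u=2 | in {0,1,2} | out {1,2} | ==
  [11] u=1 | in {0,1,2} | out {0,1} | ==
  [12] u=4 | in {0,1,2} | out {1,2} | prev {2} | push {3,5}
  [13] u=3 | in {0,1,2} | out {0,1,2} | ==
  [14] u=5 | in {1,2} | out {0,1,2} | ==

Converged values:
  [0] {1,2}
  [1] {0,1}
  [2] {1,2}
  [3] {0,1,2}
  [4] {1,2}
  [5] {0,1,2}
  [6] {2}
  [7] {0,1,2}

yes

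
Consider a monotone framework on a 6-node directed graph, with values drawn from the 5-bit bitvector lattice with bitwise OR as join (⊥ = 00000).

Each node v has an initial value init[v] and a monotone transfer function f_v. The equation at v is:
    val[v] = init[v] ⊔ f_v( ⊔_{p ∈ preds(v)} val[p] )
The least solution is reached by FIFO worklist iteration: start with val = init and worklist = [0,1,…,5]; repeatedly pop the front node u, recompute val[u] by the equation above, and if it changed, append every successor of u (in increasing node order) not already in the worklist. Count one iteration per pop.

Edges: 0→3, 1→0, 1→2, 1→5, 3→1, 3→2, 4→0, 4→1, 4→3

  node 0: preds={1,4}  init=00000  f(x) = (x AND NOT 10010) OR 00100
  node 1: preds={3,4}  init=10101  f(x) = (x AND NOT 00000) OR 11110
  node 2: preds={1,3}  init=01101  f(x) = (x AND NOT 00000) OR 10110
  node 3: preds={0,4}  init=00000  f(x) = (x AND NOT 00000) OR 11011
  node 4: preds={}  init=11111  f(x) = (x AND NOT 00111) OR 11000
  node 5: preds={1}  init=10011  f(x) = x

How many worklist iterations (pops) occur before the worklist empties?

9

Trace (9 dequeues):
  [1] u=0 | in 11111 | out 01101 | prev 00000 | push {}
  [2] u=1 | in 11111 | out 11111 | prev 10101 | push {0}
  [3] u=2 | in 11111 | out 11111 | prev 01101 | push {}
  [4] u=3 | in 11111 | out 11111 | prev 00000 | push {1,2}
  [5] u=4 | in 00000 | out 11111 | ==
  [6] u=5 | in 11111 | out 11111 | prev 10011 | push {}
  [7] u=0 | in 11111 | out 01101 | ==
  [8] u=1 | in 11111 | out 11111 | ==
  [9] u=2 | in 11111 | out 11111 | ==

Converged values:
  [0] 01101
  [1] 11111
  [2] 11111
  [3] 11111
  [4] 11111
  [5] 11111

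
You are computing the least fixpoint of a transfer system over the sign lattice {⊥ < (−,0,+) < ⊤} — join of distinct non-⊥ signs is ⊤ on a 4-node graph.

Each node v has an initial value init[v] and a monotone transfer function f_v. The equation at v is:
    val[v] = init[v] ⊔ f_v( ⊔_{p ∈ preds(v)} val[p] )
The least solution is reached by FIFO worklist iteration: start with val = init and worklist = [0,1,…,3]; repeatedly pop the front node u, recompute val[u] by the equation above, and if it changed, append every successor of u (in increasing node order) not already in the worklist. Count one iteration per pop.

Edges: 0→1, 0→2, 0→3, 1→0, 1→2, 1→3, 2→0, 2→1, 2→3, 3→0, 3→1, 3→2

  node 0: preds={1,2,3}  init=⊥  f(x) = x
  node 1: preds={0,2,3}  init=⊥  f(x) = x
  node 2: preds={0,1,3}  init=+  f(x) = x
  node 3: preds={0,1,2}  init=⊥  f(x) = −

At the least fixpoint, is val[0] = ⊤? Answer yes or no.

yes

Iteration log — 10 steps:
  step 1. node 0  ⊔preds=+  new=+  old=⊥  +wl: 
  step 2. node 1  ⊔preds=+  new=+  old=⊥  +wl: 0
  step 3. node 2  ⊔preds=+  new=+  stable
  step 4. node 3  ⊔preds=+  new=−  old=⊥  +wl: 1,2
  step 5. node 0  ⊔preds=⊤  new=⊤  old=+  +wl: 3
  step 6. node 1  ⊔preds=⊤  new=⊤  old=+  +wl: 0
  step 7. node 2  ⊔preds=⊤  new=⊤  old=+  +wl: 1
  step 8. node 3  ⊔preds=⊤  new=−  stable
  step 9. node 0  ⊔preds=⊤  new=⊤  stable
  step 10. node 1  ⊔preds=⊤  new=⊤  stable

Least fixpoint reached:
  node 0: ⊤
  node 1: ⊤
  node 2: ⊤
  node 3: −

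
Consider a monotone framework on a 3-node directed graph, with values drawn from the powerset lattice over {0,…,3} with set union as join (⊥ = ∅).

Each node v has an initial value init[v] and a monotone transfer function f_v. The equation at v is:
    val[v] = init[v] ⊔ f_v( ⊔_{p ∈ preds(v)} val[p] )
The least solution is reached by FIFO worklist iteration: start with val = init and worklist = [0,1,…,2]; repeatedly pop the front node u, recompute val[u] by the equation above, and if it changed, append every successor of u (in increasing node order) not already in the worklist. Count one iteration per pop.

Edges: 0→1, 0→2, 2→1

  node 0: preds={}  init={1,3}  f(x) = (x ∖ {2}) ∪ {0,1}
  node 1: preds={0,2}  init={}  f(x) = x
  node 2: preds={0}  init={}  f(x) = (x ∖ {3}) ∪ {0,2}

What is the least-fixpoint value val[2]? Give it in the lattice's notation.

Worklist (4 pops):
  #1 pop 0: in={} → {0,1,3} (was {1,3}); enqueue []
  #2 pop 1: in={0,1,3} → {0,1,3} (was {}); enqueue []
  #3 pop 2: in={0,1,3} → {0,1,2} (was {}); enqueue [1]
  #4 pop 1: in={0,1,2,3} → {0,1,2,3} (was {0,1,3}); enqueue []

Fixpoint:
  val[0] = {0,1,3}
  val[1] = {0,1,2,3}
  val[2] = {0,1,2}

{0,1,2}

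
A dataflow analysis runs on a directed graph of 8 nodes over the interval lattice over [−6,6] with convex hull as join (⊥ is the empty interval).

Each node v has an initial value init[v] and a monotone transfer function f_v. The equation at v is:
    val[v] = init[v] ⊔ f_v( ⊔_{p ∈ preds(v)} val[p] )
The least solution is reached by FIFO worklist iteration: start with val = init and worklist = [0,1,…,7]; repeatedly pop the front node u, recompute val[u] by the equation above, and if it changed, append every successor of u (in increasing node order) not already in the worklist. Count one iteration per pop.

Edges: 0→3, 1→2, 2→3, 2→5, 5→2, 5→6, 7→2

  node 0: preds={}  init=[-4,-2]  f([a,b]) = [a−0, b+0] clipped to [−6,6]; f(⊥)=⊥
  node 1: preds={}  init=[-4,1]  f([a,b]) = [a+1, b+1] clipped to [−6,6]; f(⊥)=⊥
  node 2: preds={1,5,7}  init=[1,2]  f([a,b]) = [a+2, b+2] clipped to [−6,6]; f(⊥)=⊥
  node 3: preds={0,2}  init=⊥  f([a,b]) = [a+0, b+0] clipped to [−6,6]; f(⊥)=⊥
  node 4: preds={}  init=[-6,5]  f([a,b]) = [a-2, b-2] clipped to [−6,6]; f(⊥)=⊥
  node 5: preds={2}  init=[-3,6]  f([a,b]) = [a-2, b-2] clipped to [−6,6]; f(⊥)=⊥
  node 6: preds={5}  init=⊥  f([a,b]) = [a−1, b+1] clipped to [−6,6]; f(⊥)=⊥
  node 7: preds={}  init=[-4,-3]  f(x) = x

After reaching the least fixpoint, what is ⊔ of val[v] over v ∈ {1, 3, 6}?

Iteration log — 9 steps:
  step 1. node 0  ⊔preds=⊥  new=[-4,-2]  stable
  step 2. node 1  ⊔preds=⊥  new=[-4,1]  stable
  step 3. node 2  ⊔preds=[-4,6]  new=[-2,6]  old=[1,2]  +wl: 
  step 4. node 3  ⊔preds=[-4,6]  new=[-4,6]  old=⊥  +wl: 
  step 5. node 4  ⊔preds=⊥  new=[-6,5]  stable
  step 6. node 5  ⊔preds=[-2,6]  new=[-4,6]  old=[-3,6]  +wl: 2
  step 7. node 6  ⊔preds=[-4,6]  new=[-5,6]  old=⊥  +wl: 
  step 8. node 7  ⊔preds=⊥  new=[-4,-3]  stable
  step 9. node 2  ⊔preds=[-4,6]  new=[-2,6]  stable

Least fixpoint reached:
  node 0: [-4,-2]
  node 1: [-4,1]
  node 2: [-2,6]
  node 3: [-4,6]
  node 4: [-6,5]
  node 5: [-4,6]
  node 6: [-5,6]
  node 7: [-4,-3]

[-5,6]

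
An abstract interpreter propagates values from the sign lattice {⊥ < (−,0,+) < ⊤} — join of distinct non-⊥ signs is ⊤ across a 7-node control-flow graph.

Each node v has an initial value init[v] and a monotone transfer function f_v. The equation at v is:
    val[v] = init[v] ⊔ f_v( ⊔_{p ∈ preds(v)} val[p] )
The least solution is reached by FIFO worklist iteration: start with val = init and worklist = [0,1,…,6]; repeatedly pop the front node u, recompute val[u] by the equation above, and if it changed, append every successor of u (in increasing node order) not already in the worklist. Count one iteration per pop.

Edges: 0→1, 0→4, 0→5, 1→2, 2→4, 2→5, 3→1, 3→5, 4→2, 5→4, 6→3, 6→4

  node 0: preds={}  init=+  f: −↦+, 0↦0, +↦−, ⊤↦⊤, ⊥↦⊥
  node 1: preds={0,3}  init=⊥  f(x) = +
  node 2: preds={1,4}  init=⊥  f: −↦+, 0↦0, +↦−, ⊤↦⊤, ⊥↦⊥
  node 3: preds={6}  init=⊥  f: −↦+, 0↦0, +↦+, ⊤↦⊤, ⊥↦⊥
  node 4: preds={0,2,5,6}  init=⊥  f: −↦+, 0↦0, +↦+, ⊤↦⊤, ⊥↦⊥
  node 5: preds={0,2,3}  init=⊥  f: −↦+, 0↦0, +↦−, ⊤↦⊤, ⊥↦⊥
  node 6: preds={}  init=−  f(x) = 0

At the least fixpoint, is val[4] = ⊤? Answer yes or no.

yes

Iteration log — 13 steps:
  step 1. node 0  ⊔preds=⊥  new=+  stable
  step 2. node 1  ⊔preds=+  new=+  old=⊥  +wl: 
  step 3. node 2  ⊔preds=+  new=−  old=⊥  +wl: 
  step 4. node 3  ⊔preds=−  new=+  old=⊥  +wl: 1
  step 5. node 4  ⊔preds=⊤  new=⊤  old=⊥  +wl: 2
  step 6. node 5  ⊔preds=⊤  new=⊤  old=⊥  +wl: 4
  step 7. node 6  ⊔preds=⊥  new=⊤  old=−  +wl: 3
  step 8. node 1  ⊔preds=+  new=+  stable
  step 9. node 2  ⊔preds=⊤  new=⊤  old=−  +wl: 5
  step 10. node 4  ⊔preds=⊤  new=⊤  stable
  step 11. node 3  ⊔preds=⊤  new=⊤  old=+  +wl: 1
  step 12. node 5  ⊔preds=⊤  new=⊤  stable
  step 13. node 1  ⊔preds=⊤  new=+  stable

Least fixpoint reached:
  node 0: +
  node 1: +
  node 2: ⊤
  node 3: ⊤
  node 4: ⊤
  node 5: ⊤
  node 6: ⊤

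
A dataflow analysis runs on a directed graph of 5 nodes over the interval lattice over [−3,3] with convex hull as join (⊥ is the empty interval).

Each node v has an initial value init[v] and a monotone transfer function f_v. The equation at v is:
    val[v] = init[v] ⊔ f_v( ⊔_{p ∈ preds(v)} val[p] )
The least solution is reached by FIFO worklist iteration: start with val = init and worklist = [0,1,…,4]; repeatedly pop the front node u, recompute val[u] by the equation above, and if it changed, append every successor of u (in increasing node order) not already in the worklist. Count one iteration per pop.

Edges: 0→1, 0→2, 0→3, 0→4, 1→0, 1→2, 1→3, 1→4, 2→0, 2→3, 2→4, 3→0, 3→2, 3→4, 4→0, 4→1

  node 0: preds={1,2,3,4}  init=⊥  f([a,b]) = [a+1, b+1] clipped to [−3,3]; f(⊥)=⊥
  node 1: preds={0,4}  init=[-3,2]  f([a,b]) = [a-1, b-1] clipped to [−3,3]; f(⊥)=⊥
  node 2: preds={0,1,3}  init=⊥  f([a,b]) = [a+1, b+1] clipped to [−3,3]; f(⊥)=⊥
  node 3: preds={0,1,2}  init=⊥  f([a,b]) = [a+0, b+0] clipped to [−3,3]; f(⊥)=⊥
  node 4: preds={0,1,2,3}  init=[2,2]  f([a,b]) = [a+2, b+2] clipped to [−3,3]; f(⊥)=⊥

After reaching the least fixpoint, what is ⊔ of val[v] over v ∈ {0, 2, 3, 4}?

Worklist (8 pops):
  #1 pop 0: in=[-3,2] → [-2,3] (was ⊥); enqueue []
  #2 pop 1: in=[-2,3] → [-3,2] (no change)
  #3 pop 2: in=[-3,3] → [-2,3] (was ⊥); enqueue [0]
  #4 pop 3: in=[-3,3] → [-3,3] (was ⊥); enqueue [2]
  #5 pop 4: in=[-3,3] → [-1,3] (was [2,2]); enqueue [1]
  #6 pop 0: in=[-3,3] → [-2,3] (no change)
  #7 pop 2: in=[-3,3] → [-2,3] (no change)
  #8 pop 1: in=[-2,3] → [-3,2] (no change)

Fixpoint:
  val[0] = [-2,3]
  val[1] = [-3,2]
  val[2] = [-2,3]
  val[3] = [-3,3]
  val[4] = [-1,3]

[-3,3]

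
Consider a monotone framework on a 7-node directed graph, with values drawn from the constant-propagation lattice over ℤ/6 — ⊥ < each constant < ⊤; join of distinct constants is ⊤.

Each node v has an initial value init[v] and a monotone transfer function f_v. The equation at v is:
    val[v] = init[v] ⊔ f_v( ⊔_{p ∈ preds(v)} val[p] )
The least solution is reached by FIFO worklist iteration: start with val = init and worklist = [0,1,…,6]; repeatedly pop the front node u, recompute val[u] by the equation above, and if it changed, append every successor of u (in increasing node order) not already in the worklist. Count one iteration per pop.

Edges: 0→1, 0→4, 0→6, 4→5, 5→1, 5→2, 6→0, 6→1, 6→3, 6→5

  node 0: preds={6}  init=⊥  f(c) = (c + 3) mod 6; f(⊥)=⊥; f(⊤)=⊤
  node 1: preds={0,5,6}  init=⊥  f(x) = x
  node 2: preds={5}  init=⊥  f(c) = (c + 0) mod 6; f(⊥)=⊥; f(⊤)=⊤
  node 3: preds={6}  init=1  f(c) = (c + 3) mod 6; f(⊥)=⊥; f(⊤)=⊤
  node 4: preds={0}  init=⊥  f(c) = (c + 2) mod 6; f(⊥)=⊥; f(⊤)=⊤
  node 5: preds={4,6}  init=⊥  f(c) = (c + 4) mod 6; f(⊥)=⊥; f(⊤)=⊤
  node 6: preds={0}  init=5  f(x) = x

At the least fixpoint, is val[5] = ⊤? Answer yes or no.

yes

Iteration log — 16 steps:
  step 1. node 0  ⊔preds=5  new=2  old=⊥  +wl: 
  step 2. node 1  ⊔preds=⊤  new=⊤  old=⊥  +wl: 
  step 3. node 2  ⊔preds=⊥  new=⊥  stable
  step 4. node 3  ⊔preds=5  new=⊤  old=1  +wl: 
  step 5. node 4  ⊔preds=2  new=4  old=⊥  +wl: 
  step 6. node 5  ⊔preds=⊤  new=⊤  old=⊥  +wl: 1,2
  step 7. node 6  ⊔preds=2  new=⊤  old=5  +wl: 0,3,5
  step 8. node 1  ⊔preds=⊤  new=⊤  stable
  step 9. node 2  ⊔preds=⊤  new=⊤  old=⊥  +wl: 
  step 10. node 0  ⊔preds=⊤  new=⊤  old=2  +wl: 1,4,6
  step 11. node 3  ⊔preds=⊤  new=⊤  stable
  step 12. node 5  ⊔preds=⊤  new=⊤  stable
  step 13. node 1  ⊔preds=⊤  new=⊤  stable
  step 14. node 4  ⊔preds=⊤  new=⊤  old=4  +wl: 5
  step 15. node 6  ⊔preds=⊤  new=⊤  stable
  step 16. node 5  ⊔preds=⊤  new=⊤  stable

Least fixpoint reached:
  node 0: ⊤
  node 1: ⊤
  node 2: ⊤
  node 3: ⊤
  node 4: ⊤
  node 5: ⊤
  node 6: ⊤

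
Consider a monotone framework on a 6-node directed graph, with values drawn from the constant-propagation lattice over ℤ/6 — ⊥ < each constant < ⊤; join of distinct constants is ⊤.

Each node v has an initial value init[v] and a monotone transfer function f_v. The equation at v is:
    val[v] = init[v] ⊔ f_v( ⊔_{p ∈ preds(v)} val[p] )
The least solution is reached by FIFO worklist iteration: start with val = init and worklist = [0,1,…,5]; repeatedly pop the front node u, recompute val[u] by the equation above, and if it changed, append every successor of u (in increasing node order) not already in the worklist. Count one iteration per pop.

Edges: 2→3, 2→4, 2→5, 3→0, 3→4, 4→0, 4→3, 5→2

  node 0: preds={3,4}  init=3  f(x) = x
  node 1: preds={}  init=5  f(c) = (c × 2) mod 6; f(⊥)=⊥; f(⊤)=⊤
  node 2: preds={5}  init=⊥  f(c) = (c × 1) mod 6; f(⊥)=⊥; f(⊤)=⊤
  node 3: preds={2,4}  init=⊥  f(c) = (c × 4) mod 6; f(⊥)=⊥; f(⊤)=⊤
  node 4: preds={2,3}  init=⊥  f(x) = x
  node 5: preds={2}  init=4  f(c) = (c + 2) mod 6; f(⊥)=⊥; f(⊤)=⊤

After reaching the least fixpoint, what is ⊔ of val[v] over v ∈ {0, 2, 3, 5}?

⊤

Worklist (14 pops):
  #1 pop 0: in=⊥ → 3 (no change)
  #2 pop 1: in=⊥ → 5 (no change)
  #3 pop 2: in=4 → 4 (was ⊥); enqueue []
  #4 pop 3: in=4 → 4 (was ⊥); enqueue [0]
  #5 pop 4: in=4 → 4 (was ⊥); enqueue [3]
  #6 pop 5: in=4 → ⊤ (was 4); enqueue [2]
  #7 pop 0: in=4 → ⊤ (was 3); enqueue []
  #8 pop 3: in=4 → 4 (no change)
  #9 pop 2: in=⊤ → ⊤ (was 4); enqueue [3,4,5]
  #10 pop 3: in=⊤ → ⊤ (was 4); enqueue [0]
  #11 pop 4: in=⊤ → ⊤ (was 4); enqueue [3]
  #12 pop 5: in=⊤ → ⊤ (no change)
  #13 pop 0: in=⊤ → ⊤ (no change)
  #14 pop 3: in=⊤ → ⊤ (no change)

Fixpoint:
  val[0] = ⊤
  val[1] = 5
  val[2] = ⊤
  val[3] = ⊤
  val[4] = ⊤
  val[5] = ⊤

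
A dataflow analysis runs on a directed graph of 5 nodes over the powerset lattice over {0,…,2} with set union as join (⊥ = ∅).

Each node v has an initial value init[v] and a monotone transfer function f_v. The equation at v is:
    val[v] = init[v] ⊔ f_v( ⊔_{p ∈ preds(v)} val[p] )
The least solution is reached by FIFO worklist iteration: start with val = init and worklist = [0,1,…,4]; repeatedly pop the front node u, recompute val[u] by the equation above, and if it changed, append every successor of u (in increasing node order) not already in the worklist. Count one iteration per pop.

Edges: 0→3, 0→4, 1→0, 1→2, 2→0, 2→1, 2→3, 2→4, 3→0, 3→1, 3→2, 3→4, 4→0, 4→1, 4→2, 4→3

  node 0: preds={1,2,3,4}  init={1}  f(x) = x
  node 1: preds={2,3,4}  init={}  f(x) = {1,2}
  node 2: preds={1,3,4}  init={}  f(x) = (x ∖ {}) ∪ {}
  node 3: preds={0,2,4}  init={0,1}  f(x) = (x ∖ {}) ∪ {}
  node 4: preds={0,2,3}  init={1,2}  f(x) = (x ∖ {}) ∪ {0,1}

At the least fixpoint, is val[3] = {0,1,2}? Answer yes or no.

Trace (9 dequeues):
  [1] u=0 | in {0,1,2} | out {0,1,2} | prev {1} | push {}
  [2] u=1 | in {0,1,2} | out {1,2} | prev {} | push {0}
  [3] u=2 | in {0,1,2} | out {0,1,2} | prev {} | push {1}
  [4] u=3 | in {0,1,2} | out {0,1,2} | prev {0,1} | push {2}
  [5] u=4 | in {0,1,2} | out {0,1,2} | prev {1,2} | push {3}
  [6] u=0 | in {0,1,2} | out {0,1,2} | ==
  [7] u=1 | in {0,1,2} | out {1,2} | ==
  [8] u=2 | in {0,1,2} | out {0,1,2} | ==
  [9] u=3 | in {0,1,2} | out {0,1,2} | ==

Converged values:
  [0] {0,1,2}
  [1] {1,2}
  [2] {0,1,2}
  [3] {0,1,2}
  [4] {0,1,2}

yes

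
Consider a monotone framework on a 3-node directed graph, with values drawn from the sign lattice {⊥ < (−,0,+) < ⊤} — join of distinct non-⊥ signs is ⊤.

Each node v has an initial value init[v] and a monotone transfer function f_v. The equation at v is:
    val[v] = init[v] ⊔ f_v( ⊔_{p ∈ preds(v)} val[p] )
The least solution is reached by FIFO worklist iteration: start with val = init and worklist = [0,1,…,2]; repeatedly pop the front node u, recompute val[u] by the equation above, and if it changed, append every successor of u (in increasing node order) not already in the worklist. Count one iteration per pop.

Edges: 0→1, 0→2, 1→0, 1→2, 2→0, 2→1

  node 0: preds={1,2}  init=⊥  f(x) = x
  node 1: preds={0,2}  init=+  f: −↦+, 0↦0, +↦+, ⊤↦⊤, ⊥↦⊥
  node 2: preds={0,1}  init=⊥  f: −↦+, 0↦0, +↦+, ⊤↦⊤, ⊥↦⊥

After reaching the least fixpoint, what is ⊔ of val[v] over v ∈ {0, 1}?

+

Worklist (5 pops):
  #1 pop 0: in=+ → + (was ⊥); enqueue []
  #2 pop 1: in=+ → + (no change)
  #3 pop 2: in=+ → + (was ⊥); enqueue [0,1]
  #4 pop 0: in=+ → + (no change)
  #5 pop 1: in=+ → + (no change)

Fixpoint:
  val[0] = +
  val[1] = +
  val[2] = +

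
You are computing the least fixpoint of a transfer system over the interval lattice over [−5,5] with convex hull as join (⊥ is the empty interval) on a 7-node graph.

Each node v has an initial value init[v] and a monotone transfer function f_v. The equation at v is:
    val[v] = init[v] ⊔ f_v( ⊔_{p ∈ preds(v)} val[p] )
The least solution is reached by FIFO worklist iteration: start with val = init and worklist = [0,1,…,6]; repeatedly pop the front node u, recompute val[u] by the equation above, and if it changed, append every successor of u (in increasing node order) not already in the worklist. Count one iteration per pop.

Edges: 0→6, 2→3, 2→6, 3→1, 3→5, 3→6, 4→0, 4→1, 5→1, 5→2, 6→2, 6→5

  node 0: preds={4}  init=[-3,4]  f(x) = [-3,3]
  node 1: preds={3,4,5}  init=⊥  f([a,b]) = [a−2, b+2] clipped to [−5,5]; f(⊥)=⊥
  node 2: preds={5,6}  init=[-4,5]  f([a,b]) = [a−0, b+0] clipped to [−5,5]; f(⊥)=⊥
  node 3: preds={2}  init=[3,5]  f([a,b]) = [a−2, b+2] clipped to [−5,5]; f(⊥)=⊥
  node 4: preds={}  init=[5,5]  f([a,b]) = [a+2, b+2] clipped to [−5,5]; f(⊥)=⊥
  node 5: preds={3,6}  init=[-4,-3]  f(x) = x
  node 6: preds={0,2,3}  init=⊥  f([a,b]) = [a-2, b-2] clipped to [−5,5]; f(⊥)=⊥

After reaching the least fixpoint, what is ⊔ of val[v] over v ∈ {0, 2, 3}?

Worklist (12 pops):
  #1 pop 0: in=[5,5] → [-3,4] (no change)
  #2 pop 1: in=[-4,5] → [-5,5] (was ⊥); enqueue []
  #3 pop 2: in=[-4,-3] → [-4,5] (no change)
  #4 pop 3: in=[-4,5] → [-5,5] (was [3,5]); enqueue [1]
  #5 pop 4: in=⊥ → [5,5] (no change)
  #6 pop 5: in=[-5,5] → [-5,5] (was [-4,-3]); enqueue [2]
  #7 pop 6: in=[-5,5] → [-5,3] (was ⊥); enqueue [5]
  #8 pop 1: in=[-5,5] → [-5,5] (no change)
  #9 pop 2: in=[-5,5] → [-5,5] (was [-4,5]); enqueue [3,6]
  #10 pop 5: in=[-5,5] → [-5,5] (no change)
  #11 pop 3: in=[-5,5] → [-5,5] (no change)
  #12 pop 6: in=[-5,5] → [-5,3] (no change)

Fixpoint:
  val[0] = [-3,4]
  val[1] = [-5,5]
  val[2] = [-5,5]
  val[3] = [-5,5]
  val[4] = [5,5]
  val[5] = [-5,5]
  val[6] = [-5,3]

[-5,5]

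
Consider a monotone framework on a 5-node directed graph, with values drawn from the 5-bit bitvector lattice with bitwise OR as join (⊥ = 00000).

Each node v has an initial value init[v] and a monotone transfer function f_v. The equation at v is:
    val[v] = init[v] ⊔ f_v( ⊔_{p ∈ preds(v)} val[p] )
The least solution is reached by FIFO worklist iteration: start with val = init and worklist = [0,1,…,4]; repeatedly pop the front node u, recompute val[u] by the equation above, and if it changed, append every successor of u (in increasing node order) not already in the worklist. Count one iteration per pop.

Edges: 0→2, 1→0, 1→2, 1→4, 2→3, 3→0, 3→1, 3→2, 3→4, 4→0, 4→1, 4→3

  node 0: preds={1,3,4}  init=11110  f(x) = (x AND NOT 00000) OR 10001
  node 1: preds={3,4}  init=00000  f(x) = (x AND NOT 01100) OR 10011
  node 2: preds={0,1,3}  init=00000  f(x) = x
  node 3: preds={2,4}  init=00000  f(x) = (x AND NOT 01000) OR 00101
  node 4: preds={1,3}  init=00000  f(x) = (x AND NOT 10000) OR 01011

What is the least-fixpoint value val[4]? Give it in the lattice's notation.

Trace (9 dequeues):
  [1] u=0 | in 00000 | out 11111 | prev 11110 | push {}
  [2] u=1 | in 00000 | out 10011 | prev 00000 | push {0}
  [3] u=2 | in 11111 | out 11111 | prev 00000 | push {}
  [4] u=3 | in 11111 | out 10111 | prev 00000 | push {1,2}
  [5] u=4 | in 10111 | out 01111 | prev 00000 | push {3}
  [6] u=0 | in 11111 | out 11111 | ==
  [7] u=1 | in 11111 | out 10011 | ==
  [8] u=2 | in 11111 | out 11111 | ==
  [9] u=3 | in 11111 | out 10111 | ==

Converged values:
  [0] 11111
  [1] 10011
  [2] 11111
  [3] 10111
  [4] 01111

01111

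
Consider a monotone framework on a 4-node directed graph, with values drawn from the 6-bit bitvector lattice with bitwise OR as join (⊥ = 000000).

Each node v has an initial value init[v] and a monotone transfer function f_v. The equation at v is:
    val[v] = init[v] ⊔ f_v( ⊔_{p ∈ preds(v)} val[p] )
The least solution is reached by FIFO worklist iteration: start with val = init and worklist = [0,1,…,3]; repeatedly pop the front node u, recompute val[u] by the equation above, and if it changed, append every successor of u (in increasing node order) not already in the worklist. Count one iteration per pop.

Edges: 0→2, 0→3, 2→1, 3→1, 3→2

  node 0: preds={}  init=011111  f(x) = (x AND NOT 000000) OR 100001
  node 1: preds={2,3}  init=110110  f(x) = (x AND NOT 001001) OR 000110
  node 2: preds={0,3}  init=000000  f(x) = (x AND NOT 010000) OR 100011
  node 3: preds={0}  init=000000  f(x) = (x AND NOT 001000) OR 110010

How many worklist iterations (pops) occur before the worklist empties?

Iteration log — 6 steps:
  step 1. node 0  ⊔preds=000000  new=111111  old=011111  +wl: 
  step 2. node 1  ⊔preds=000000  new=110110  stable
  step 3. node 2  ⊔preds=111111  new=101111  old=000000  +wl: 1
  step 4. node 3  ⊔preds=111111  new=110111  old=000000  +wl: 2
  step 5. node 1  ⊔preds=111111  new=110110  stable
  step 6. node 2  ⊔preds=111111  new=101111  stable

Least fixpoint reached:
  node 0: 111111
  node 1: 110110
  node 2: 101111
  node 3: 110111

6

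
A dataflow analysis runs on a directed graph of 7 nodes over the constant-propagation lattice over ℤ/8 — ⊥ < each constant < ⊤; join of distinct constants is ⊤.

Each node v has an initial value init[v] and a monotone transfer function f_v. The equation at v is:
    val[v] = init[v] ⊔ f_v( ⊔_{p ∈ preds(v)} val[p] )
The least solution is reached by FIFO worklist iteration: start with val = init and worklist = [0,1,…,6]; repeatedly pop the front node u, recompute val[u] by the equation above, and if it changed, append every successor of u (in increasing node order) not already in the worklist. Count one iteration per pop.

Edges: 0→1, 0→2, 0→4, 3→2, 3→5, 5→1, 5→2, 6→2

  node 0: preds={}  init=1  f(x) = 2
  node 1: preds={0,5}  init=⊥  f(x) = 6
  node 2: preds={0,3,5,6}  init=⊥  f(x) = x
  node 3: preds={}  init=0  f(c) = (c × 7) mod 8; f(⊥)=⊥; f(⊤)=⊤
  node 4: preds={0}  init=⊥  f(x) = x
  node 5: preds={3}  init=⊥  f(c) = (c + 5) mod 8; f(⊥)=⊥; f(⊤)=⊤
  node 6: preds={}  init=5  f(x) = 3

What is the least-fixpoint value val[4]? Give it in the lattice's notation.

⊤

Iteration log — 9 steps:
  step 1. node 0  ⊔preds=⊥  new=⊤  old=1  +wl: 
  step 2. node 1  ⊔preds=⊤  new=6  old=⊥  +wl: 
  step 3. node 2  ⊔preds=⊤  new=⊤  old=⊥  +wl: 
  step 4. node 3  ⊔preds=⊥  new=0  stable
  step 5. node 4  ⊔preds=⊤  new=⊤  old=⊥  +wl: 
  step 6. node 5  ⊔preds=0  new=5  old=⊥  +wl: 1,2
  step 7. node 6  ⊔preds=⊥  new=⊤  old=5  +wl: 
  step 8. node 1  ⊔preds=⊤  new=6  stable
  step 9. node 2  ⊔preds=⊤  new=⊤  stable

Least fixpoint reached:
  node 0: ⊤
  node 1: 6
  node 2: ⊤
  node 3: 0
  node 4: ⊤
  node 5: 5
  node 6: ⊤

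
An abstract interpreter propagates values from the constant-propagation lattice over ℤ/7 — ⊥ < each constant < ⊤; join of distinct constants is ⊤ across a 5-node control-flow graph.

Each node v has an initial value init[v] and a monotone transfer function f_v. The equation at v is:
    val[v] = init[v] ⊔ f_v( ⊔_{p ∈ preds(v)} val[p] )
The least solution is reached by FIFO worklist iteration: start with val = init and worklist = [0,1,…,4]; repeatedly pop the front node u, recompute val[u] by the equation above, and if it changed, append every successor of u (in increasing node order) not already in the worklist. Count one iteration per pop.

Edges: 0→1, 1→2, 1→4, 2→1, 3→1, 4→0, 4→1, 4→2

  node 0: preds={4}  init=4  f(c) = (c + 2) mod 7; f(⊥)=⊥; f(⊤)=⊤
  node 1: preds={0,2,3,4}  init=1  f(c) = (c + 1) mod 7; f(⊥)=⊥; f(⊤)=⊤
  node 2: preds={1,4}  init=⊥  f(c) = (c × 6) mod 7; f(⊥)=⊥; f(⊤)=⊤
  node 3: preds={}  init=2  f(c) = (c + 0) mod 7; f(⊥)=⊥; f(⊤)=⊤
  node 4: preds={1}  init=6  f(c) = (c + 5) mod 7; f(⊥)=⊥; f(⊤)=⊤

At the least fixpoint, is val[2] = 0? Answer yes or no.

Worklist (8 pops):
  #1 pop 0: in=6 → ⊤ (was 4); enqueue []
  #2 pop 1: in=⊤ → ⊤ (was 1); enqueue []
  #3 pop 2: in=⊤ → ⊤ (was ⊥); enqueue [1]
  #4 pop 3: in=⊥ → 2 (no change)
  #5 pop 4: in=⊤ → ⊤ (was 6); enqueue [0,2]
  #6 pop 1: in=⊤ → ⊤ (no change)
  #7 pop 0: in=⊤ → ⊤ (no change)
  #8 pop 2: in=⊤ → ⊤ (no change)

Fixpoint:
  val[0] = ⊤
  val[1] = ⊤
  val[2] = ⊤
  val[3] = 2
  val[4] = ⊤

no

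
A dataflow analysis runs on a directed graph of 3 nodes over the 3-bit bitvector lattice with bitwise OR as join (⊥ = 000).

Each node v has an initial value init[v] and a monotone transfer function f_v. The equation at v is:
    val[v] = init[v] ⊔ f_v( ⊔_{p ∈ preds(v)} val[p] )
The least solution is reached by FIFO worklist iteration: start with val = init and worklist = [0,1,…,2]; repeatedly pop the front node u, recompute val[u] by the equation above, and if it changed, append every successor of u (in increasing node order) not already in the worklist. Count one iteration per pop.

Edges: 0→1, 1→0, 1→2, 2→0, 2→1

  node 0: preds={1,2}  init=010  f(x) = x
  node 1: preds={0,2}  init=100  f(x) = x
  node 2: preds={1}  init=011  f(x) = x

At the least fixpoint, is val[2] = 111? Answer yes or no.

yes

Iteration log — 5 steps:
  step 1. node 0  ⊔preds=111  new=111  old=010  +wl: 
  step 2. node 1  ⊔preds=111  new=111  old=100  +wl: 0
  step 3. node 2  ⊔preds=111  new=111  old=011  +wl: 1
  step 4. node 0  ⊔preds=111  new=111  stable
  step 5. node 1  ⊔preds=111  new=111  stable

Least fixpoint reached:
  node 0: 111
  node 1: 111
  node 2: 111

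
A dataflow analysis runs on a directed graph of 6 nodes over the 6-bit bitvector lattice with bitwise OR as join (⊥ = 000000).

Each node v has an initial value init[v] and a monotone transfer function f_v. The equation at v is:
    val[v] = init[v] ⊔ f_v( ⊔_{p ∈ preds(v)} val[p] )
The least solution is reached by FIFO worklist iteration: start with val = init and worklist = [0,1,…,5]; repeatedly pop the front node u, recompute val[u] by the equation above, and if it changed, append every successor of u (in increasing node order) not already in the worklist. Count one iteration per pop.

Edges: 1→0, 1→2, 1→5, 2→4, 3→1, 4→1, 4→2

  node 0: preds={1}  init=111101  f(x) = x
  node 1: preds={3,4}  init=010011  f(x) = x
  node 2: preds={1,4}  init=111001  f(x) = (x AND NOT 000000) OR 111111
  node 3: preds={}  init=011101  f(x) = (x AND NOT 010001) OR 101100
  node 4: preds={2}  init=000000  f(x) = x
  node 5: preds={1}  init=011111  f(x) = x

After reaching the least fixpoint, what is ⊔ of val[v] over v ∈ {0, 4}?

Trace (11 dequeues):
  [1] u=0 | in 010011 | out 111111 | prev 111101 | push {}
  [2] u=1 | in 011101 | out 011111 | prev 010011 | push {0}
  [3] u=2 | in 011111 | out 111111 | prev 111001 | push {}
  [4] u=3 | in 000000 | out 111101 | prev 011101 | push {1}
  [5] u=4 | in 111111 | out 111111 | prev 000000 | push {2}
  [6] u=5 | in 011111 | out 011111 | ==
  [7] u=0 | in 011111 | out 111111 | ==
  [8] u=1 | in 111111 | out 111111 | prev 011111 | push {0,5}
  [9] u=2 | in 111111 | out 111111 | ==
  [10] u=0 | in 111111 | out 111111 | ==
  [11] u=5 | in 111111 | out 111111 | prev 011111 | push {}

Converged values:
  [0] 111111
  [1] 111111
  [2] 111111
  [3] 111101
  [4] 111111
  [5] 111111

111111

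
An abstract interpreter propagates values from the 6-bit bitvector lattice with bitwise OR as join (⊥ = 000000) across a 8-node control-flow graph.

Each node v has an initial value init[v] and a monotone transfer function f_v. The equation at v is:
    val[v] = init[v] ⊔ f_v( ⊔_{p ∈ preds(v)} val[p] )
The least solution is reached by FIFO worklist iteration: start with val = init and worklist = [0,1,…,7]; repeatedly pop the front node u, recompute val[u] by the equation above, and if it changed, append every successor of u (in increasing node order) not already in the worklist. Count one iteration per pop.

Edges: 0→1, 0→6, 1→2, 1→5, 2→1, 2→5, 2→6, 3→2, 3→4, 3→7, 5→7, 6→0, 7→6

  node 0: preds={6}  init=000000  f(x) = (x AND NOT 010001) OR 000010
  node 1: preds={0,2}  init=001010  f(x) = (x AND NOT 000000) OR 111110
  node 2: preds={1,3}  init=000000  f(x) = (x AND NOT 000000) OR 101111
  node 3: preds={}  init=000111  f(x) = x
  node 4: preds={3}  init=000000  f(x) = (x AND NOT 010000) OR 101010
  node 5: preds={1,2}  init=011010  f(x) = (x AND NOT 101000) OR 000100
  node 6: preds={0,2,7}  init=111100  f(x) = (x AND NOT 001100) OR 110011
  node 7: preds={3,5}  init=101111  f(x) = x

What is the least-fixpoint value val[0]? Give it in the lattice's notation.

101110

Worklist (13 pops):
  #1 pop 0: in=111100 → 101110 (was 000000); enqueue []
  #2 pop 1: in=101110 → 111110 (was 001010); enqueue []
  #3 pop 2: in=111111 → 111111 (was 000000); enqueue [1]
  #4 pop 3: in=000000 → 000111 (no change)
  #5 pop 4: in=000111 → 101111 (was 000000); enqueue []
  #6 pop 5: in=111111 → 011111 (was 011010); enqueue []
  #7 pop 6: in=111111 → 111111 (was 111100); enqueue [0]
  #8 pop 7: in=011111 → 111111 (was 101111); enqueue [6]
  #9 pop 1: in=111111 → 111111 (was 111110); enqueue [2,5]
  #10 pop 0: in=111111 → 101110 (no change)
  #11 pop 6: in=111111 → 111111 (no change)
  #12 pop 2: in=111111 → 111111 (no change)
  #13 pop 5: in=111111 → 011111 (no change)

Fixpoint:
  val[0] = 101110
  val[1] = 111111
  val[2] = 111111
  val[3] = 000111
  val[4] = 101111
  val[5] = 011111
  val[6] = 111111
  val[7] = 111111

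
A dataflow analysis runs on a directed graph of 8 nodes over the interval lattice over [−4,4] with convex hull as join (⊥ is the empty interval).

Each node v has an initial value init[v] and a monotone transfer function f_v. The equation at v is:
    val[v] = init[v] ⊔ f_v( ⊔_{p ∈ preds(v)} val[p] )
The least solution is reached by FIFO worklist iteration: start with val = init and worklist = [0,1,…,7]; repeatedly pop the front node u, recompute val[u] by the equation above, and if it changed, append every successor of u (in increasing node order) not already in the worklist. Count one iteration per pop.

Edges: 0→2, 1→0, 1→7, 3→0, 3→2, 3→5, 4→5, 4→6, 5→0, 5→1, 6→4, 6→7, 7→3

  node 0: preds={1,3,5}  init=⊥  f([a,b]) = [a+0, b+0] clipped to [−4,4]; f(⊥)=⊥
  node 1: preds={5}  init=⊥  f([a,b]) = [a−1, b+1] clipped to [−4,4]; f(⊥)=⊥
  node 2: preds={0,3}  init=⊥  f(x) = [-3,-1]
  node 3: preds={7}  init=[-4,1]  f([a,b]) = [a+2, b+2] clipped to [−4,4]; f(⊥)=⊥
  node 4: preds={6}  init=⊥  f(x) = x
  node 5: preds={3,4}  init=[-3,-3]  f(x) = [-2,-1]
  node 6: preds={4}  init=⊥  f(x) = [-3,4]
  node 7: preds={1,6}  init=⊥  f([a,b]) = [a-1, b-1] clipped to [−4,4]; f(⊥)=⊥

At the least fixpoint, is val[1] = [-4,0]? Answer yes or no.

yes

Trace (17 dequeues):
  [1] u=0 | in [-4,1] | out [-4,1] | prev ⊥ | push {}
  [2] u=1 | in [-3,-3] | out [-4,-2] | prev ⊥ | push {0}
  [3] u=2 | in [-4,1] | out [-3,-1] | prev ⊥ | push {}
  [4] u=3 | in ⊥ | out [-4,1] | ==
  [5] u=4 | in ⊥ | out ⊥ | ==
  [6] u=5 | in [-4,1] | out [-3,-1] | prev [-3,-3] | push {1}
  [7] u=6 | in ⊥ | out [-3,4] | prev ⊥ | push {4}
  [8] u=7 | in [-4,4] | out [-4,3] | prev ⊥ | push {3}
  [9] u=0 | in [-4,1] | out [-4,1] | ==
  [10] u=1 | in [-3,-1] | out [-4,0] | prev [-4,-2] | push {0,7}
  [11] u=4 | in [-3,4] | out [-3,4] | prev ⊥ | push {5,6}
  [12] u=3 | in [-4,3] | out [-4,4] | prev [-4,1] | push {2}
  [13] u=0 | in [-4,4] | out [-4,4] | prev [-4,1] | push {}
  [14] u=7 | in [-4,4] | out [-4,3] | ==
  [15] u=5 | in [-4,4] | out [-3,-1] | ==
  [16] u=6 | in [-3,4] | out [-3,4] | ==
  [17] u=2 | in [-4,4] | out [-3,-1] | ==

Converged values:
  [0] [-4,4]
  [1] [-4,0]
  [2] [-3,-1]
  [3] [-4,4]
  [4] [-3,4]
  [5] [-3,-1]
  [6] [-3,4]
  [7] [-4,3]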